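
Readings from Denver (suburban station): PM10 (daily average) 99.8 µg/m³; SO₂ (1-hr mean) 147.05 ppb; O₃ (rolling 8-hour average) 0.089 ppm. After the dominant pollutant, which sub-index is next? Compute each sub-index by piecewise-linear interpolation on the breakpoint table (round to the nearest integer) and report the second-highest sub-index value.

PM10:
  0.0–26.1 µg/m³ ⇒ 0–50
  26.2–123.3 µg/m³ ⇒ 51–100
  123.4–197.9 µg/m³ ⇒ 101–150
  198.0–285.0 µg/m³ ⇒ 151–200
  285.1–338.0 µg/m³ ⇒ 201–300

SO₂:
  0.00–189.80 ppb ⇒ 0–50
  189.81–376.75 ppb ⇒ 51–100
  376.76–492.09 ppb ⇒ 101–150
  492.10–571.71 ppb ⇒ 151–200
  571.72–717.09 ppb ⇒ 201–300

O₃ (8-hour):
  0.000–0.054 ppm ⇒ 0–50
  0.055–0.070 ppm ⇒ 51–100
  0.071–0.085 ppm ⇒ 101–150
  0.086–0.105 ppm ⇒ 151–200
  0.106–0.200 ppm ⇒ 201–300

PM10: 99.8 lies in 26.2–123.3, so I_lo=51, I_hi=100, C_lo=26.2, C_hi=123.3.
(100−51)/(123.3−26.2) × (99.8−26.2) + 51 = 49/97.1 × 73.6 + 51 ≈ 88.14 → 88.
SO₂: 147.05 lies in 0.00–189.80, so I_lo=0, I_hi=50, C_lo=0.00, C_hi=189.80.
(50−0)/(189.80−0.00) × (147.05−0.00) + 0 = 50/189.80 × 147.05 + 0 ≈ 38.74 → 39.
O₃: 0.089 lies in 0.086–0.105, so I_lo=151, I_hi=200, C_lo=0.086, C_hi=0.105.
(200−151)/(0.105−0.086) × (0.089−0.086) + 151 = 49/0.019 × 0.003 + 151 ≈ 158.74 → 159.
Sub-indices: PM10→88, SO₂→39, O₃→159. Ranked high→low: 159, 88, 39. Second-highest sub-index = 88.

88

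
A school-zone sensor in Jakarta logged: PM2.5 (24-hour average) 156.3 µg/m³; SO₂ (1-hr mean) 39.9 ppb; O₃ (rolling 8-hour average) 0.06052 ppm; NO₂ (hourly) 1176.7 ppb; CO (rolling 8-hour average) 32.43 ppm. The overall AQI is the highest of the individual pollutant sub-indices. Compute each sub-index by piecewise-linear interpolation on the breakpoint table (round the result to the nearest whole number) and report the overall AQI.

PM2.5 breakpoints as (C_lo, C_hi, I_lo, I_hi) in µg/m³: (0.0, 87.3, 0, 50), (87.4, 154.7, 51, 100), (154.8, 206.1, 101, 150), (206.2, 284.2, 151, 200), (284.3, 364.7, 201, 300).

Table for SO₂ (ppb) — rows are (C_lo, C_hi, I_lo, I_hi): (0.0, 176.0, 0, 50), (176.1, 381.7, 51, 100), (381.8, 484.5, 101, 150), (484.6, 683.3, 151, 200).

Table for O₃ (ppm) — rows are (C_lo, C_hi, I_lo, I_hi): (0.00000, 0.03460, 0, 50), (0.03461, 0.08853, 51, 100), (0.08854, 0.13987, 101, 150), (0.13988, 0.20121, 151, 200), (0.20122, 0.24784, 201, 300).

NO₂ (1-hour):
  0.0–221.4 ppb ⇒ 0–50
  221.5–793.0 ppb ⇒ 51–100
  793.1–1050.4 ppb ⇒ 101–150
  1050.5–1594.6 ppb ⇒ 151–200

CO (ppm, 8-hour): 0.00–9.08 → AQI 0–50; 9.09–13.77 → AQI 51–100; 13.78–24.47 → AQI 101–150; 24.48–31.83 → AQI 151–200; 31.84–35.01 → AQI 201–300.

219

PM2.5: row 154.8–206.1 (AQI 101–150). (150−101)·(156.3−154.8)/(206.1−154.8) + 101 = 49·1.5/51.3 + 101 ≈ 102.43 → 102.
SO₂: 39.9 ∈ [0.0, 176.0] ↔ index [0, 50].
0 + (39.9−0.0)·(50−0)/(176.0−0.0) = 0 + 39.9·50/176.0 ≈ 11.34, so AQI = 11.
O₃ 0.06052: bracket 0.03461–0.08853 → index 51–100; slope 49/0.05392, offset 0.02591.
AQI = 51 + 49/0.05392·0.02591 ≈ 74.55 ⇒ 75.
NO₂: 1176.7 ∈ [1050.5, 1594.6] ↔ index [151, 200].
151 + (1176.7−1050.5)·(200−151)/(1594.6−1050.5) = 151 + 126.2·49/544.1 ≈ 162.37, so AQI = 162.
CO 32.43: bracket 31.84–35.01 → index 201–300; slope 99/3.17, offset 0.59.
AQI = 201 + 99/3.17·0.59 ≈ 219.43 ⇒ 219.
Sub-indices: PM2.5→102, SO₂→11, O₃→75, NO₂→162, CO→219. Overall AQI = max = 219; dominant pollutant is CO.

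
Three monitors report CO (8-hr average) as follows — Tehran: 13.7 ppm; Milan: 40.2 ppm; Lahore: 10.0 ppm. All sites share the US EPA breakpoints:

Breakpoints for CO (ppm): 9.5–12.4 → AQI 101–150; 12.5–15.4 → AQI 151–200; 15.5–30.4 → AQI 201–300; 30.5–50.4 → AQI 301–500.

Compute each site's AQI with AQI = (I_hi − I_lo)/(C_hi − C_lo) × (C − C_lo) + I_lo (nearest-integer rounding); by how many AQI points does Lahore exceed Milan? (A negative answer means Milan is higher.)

Tehran: row 12.5–15.4 (AQI 151–200). (200−151)·(13.7−12.5)/(15.4−12.5) + 151 = 49·1.2/2.9 + 151 ≈ 171.28 → 171.
Milan: 40.2 lies in 30.5–50.4, so I_lo=301, I_hi=500, C_lo=30.5, C_hi=50.4.
(500−301)/(50.4−30.5) × (40.2−30.5) + 301 = 199/19.9 × 9.7 + 301 ≈ 398.00 → 398.
Lahore: 10.0 lies in 9.5–12.4, so I_lo=101, I_hi=150, C_lo=9.5, C_hi=12.4.
(150−101)/(12.4−9.5) × (10.0−9.5) + 101 = 49/2.9 × 0.5 + 101 ≈ 109.45 → 109.
AQIs: Tehran=171, Milan=398, Lahore=109. Lahore (109) − Milan (398) = -289.

-289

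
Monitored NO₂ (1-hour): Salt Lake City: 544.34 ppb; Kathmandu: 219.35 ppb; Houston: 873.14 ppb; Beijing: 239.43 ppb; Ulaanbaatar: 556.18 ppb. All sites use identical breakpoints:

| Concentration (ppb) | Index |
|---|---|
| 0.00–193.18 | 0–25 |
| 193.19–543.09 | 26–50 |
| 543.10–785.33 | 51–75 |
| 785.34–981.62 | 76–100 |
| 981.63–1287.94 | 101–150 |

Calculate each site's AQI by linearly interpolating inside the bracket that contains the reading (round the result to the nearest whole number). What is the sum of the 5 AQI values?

247

Salt Lake City: 544.34 lies in 543.10–785.33, so I_lo=51, I_hi=75, C_lo=543.10, C_hi=785.33.
(75−51)/(785.33−543.10) × (544.34−543.10) + 51 = 24/242.23 × 1.24 + 51 ≈ 51.12 → 51.
Kathmandu 219.35: bracket 193.19–543.09 → index 26–50; slope 24/349.90, offset 26.16.
AQI = 26 + 24/349.90·26.16 ≈ 27.79 ⇒ 28.
Houston 873.14: bracket 785.34–981.62 → index 76–100; slope 24/196.28, offset 87.80.
AQI = 76 + 24/196.28·87.80 ≈ 86.74 ⇒ 87.
Beijing: 239.43 lies in 193.19–543.09, so I_lo=26, I_hi=50, C_lo=193.19, C_hi=543.09.
(50−26)/(543.09−193.19) × (239.43−193.19) + 26 = 24/349.90 × 46.24 + 26 ≈ 29.17 → 29.
Ulaanbaatar 556.18: bracket 543.10–785.33 → index 51–75; slope 24/242.23, offset 13.08.
AQI = 51 + 24/242.23·13.08 ≈ 52.30 ⇒ 52.
AQIs: Salt Lake City=51, Kathmandu=28, Houston=87, Beijing=29, Ulaanbaatar=52. Sum = 51 + 28 + 87 + 29 + 52 = 247.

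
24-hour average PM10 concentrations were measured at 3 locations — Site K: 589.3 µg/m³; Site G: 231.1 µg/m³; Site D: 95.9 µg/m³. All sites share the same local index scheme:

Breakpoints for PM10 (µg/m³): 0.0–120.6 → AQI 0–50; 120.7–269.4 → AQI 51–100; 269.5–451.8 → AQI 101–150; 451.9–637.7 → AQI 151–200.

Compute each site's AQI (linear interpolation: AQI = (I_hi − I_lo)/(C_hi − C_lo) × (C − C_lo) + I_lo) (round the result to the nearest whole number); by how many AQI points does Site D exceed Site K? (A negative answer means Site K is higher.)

-147

Site K 589.3: bracket 451.9–637.7 → index 151–200; slope 49/185.8, offset 137.4.
AQI = 151 + 49/185.8·137.4 ≈ 187.24 ⇒ 187.
Site G: 231.1 ∈ [120.7, 269.4] ↔ index [51, 100].
51 + (231.1−120.7)·(100−51)/(269.4−120.7) = 51 + 110.4·49/148.7 ≈ 87.38, so AQI = 87.
Site D: 95.9 lies in 0.0–120.6, so I_lo=0, I_hi=50, C_lo=0.0, C_hi=120.6.
(50−0)/(120.6−0.0) × (95.9−0.0) + 0 = 50/120.6 × 95.9 + 0 ≈ 39.76 → 40.
AQIs: Site K=187, Site G=87, Site D=40. Site D (40) − Site K (187) = -147.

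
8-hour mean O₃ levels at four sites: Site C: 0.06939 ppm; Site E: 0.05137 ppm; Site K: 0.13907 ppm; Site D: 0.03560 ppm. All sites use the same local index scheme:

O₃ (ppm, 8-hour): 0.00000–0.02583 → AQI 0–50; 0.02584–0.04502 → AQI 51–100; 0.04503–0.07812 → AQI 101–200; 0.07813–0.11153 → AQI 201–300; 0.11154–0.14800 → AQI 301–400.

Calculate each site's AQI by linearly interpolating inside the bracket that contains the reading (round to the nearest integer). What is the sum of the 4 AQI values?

Site C: 0.06939 lies in 0.04503–0.07812, so I_lo=101, I_hi=200, C_lo=0.04503, C_hi=0.07812.
(200−101)/(0.07812−0.04503) × (0.06939−0.04503) + 101 = 99/0.03309 × 0.02436 + 101 ≈ 173.88 → 174.
Site E: row 0.04503–0.07812 (AQI 101–200). (200−101)·(0.05137−0.04503)/(0.07812−0.04503) + 101 = 99·0.00634/0.03309 + 101 ≈ 119.97 → 120.
Site K: 0.13907 lies in 0.11154–0.14800, so I_lo=301, I_hi=400, C_lo=0.11154, C_hi=0.14800.
(400−301)/(0.14800−0.11154) × (0.13907−0.11154) + 301 = 99/0.03646 × 0.02753 + 301 ≈ 375.75 → 376.
Site D: 0.03560 lies in 0.02584–0.04502, so I_lo=51, I_hi=100, C_lo=0.02584, C_hi=0.04502.
(100−51)/(0.04502−0.02584) × (0.03560−0.02584) + 51 = 49/0.01918 × 0.00976 + 51 ≈ 75.93 → 76.
AQIs: Site C=174, Site E=120, Site K=376, Site D=76. Sum = 174 + 120 + 376 + 76 = 746.

746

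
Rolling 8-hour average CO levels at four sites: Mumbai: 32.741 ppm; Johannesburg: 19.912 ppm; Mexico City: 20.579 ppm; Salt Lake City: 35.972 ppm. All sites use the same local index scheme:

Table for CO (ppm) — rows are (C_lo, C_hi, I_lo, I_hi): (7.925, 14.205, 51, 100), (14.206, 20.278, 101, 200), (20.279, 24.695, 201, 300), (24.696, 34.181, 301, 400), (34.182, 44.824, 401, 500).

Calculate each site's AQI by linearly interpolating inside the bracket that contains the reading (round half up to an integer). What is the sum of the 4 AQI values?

1205

Mumbai 32.741: bracket 24.696–34.181 → index 301–400; slope 99/9.485, offset 8.045.
AQI = 301 + 99/9.485·8.045 ≈ 384.97 ⇒ 385.
Johannesburg: 19.912 lies in 14.206–20.278, so I_lo=101, I_hi=200, C_lo=14.206, C_hi=20.278.
(200−101)/(20.278−14.206) × (19.912−14.206) + 101 = 99/6.072 × 5.706 + 101 ≈ 194.03 → 194.
Mexico City: row 20.279–24.695 (AQI 201–300). (300−201)·(20.579−20.279)/(24.695−20.279) + 201 = 99·0.300/4.416 + 201 ≈ 207.73 → 208.
Salt Lake City: row 34.182–44.824 (AQI 401–500). (500−401)·(35.972−34.182)/(44.824−34.182) + 401 = 99·1.790/10.642 + 401 ≈ 417.65 → 418.
AQIs: Mumbai=385, Johannesburg=194, Mexico City=208, Salt Lake City=418. Sum = 385 + 194 + 208 + 418 = 1205.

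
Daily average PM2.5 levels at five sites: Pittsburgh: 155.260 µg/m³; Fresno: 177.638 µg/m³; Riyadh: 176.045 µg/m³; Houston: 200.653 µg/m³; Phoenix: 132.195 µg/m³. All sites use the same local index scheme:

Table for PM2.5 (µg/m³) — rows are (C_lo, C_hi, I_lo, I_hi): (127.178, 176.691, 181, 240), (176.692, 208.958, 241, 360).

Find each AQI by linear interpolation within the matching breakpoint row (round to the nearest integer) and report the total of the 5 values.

1213

Pittsburgh: 155.260 lies in 127.178–176.691, so I_lo=181, I_hi=240, C_lo=127.178, C_hi=176.691.
(240−181)/(176.691−127.178) × (155.260−127.178) + 181 = 59/49.513 × 28.082 + 181 ≈ 214.46 → 214.
Fresno: row 176.692–208.958 (AQI 241–360). (360−241)·(177.638−176.692)/(208.958−176.692) + 241 = 119·0.946/32.266 + 241 ≈ 244.49 → 244.
Riyadh: 176.045 lies in 127.178–176.691, so I_lo=181, I_hi=240, C_lo=127.178, C_hi=176.691.
(240−181)/(176.691−127.178) × (176.045−127.178) + 181 = 59/49.513 × 48.867 + 181 ≈ 239.23 → 239.
Houston 200.653: bracket 176.692–208.958 → index 241–360; slope 119/32.266, offset 23.961.
AQI = 241 + 119/32.266·23.961 ≈ 329.37 ⇒ 329.
Phoenix: 132.195 lies in 127.178–176.691, so I_lo=181, I_hi=240, C_lo=127.178, C_hi=176.691.
(240−181)/(176.691−127.178) × (132.195−127.178) + 181 = 59/49.513 × 5.017 + 181 ≈ 186.98 → 187.
AQIs: Pittsburgh=214, Fresno=244, Riyadh=239, Houston=329, Phoenix=187. Sum = 214 + 244 + 239 + 329 + 187 = 1213.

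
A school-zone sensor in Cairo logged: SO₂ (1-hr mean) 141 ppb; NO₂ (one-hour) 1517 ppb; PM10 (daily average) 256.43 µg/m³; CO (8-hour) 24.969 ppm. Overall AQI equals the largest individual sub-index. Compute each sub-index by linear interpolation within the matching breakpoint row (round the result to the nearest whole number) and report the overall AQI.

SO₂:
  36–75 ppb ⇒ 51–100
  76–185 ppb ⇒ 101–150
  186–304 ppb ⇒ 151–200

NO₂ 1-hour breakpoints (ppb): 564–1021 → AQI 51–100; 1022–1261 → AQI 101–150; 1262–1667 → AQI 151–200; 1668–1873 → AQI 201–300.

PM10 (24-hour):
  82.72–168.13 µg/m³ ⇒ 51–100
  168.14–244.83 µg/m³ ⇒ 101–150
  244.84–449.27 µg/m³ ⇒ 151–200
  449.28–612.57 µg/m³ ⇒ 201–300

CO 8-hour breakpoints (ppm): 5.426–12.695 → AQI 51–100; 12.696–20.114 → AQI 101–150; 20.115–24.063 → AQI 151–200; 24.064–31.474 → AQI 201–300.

213

SO₂: 141 lies in 76–185, so I_lo=101, I_hi=150, C_lo=76, C_hi=185.
(150−101)/(185−76) × (141−76) + 101 = 49/109 × 65 + 101 ≈ 130.22 → 130.
NO₂: 1517 ∈ [1262, 1667] ↔ index [151, 200].
151 + (1517−1262)·(200−151)/(1667−1262) = 151 + 255·49/405 ≈ 181.85, so AQI = 182.
PM10: 256.43 ∈ [244.84, 449.27] ↔ index [151, 200].
151 + (256.43−244.84)·(200−151)/(449.27−244.84) = 151 + 11.59·49/204.43 ≈ 153.78, so AQI = 154.
CO: row 24.064–31.474 (AQI 201–300). (300−201)·(24.969−24.064)/(31.474−24.064) + 201 = 99·0.905/7.410 + 201 ≈ 213.09 → 213.
Sub-indices: SO₂→130, NO₂→182, PM10→154, CO→213. Overall AQI = max = 213; dominant pollutant is CO.
AQI 213: Very Unhealthy.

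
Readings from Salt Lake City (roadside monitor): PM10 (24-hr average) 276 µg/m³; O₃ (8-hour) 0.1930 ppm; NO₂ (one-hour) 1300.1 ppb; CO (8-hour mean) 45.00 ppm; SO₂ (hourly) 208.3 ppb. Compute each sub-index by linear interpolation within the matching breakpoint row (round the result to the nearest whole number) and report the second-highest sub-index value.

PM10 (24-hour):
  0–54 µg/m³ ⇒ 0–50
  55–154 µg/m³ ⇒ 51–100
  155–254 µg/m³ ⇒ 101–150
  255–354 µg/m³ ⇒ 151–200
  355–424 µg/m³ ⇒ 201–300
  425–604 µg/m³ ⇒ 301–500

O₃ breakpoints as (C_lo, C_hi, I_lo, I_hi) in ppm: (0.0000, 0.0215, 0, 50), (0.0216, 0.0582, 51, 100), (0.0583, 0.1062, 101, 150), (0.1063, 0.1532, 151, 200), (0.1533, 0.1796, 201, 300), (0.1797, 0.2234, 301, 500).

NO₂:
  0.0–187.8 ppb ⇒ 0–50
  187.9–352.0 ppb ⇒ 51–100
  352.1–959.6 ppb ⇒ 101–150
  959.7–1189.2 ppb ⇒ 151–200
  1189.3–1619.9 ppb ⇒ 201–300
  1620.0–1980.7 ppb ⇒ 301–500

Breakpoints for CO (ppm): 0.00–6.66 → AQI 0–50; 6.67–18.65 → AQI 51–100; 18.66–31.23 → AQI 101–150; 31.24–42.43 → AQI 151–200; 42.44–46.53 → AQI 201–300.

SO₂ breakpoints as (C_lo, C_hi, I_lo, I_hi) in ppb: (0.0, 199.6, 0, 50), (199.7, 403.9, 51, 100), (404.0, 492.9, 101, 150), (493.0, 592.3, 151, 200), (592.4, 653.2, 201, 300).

263

PM10: 276 ∈ [255, 354] ↔ index [151, 200].
151 + (276−255)·(200−151)/(354−255) = 151 + 21·49/99 ≈ 161.39, so AQI = 161.
O₃: 0.1930 lies in 0.1797–0.2234, so I_lo=301, I_hi=500, C_lo=0.1797, C_hi=0.2234.
(500−301)/(0.2234−0.1797) × (0.1930−0.1797) + 301 = 199/0.0437 × 0.0133 + 301 ≈ 361.57 → 362.
NO₂: row 1189.3–1619.9 (AQI 201–300). (300−201)·(1300.1−1189.3)/(1619.9−1189.3) + 201 = 99·110.8/430.6 + 201 ≈ 226.47 → 226.
CO: row 42.44–46.53 (AQI 201–300). (300−201)·(45.00−42.44)/(46.53−42.44) + 201 = 99·2.56/4.09 + 201 ≈ 262.97 → 263.
SO₂ 208.3: bracket 199.7–403.9 → index 51–100; slope 49/204.2, offset 8.6.
AQI = 51 + 49/204.2·8.6 ≈ 53.06 ⇒ 53.
Sub-indices: PM10→161, O₃→362, NO₂→226, CO→263, SO₂→53. Ranked high→low: 362, 263, 226, 161, 53. Second-highest sub-index = 263.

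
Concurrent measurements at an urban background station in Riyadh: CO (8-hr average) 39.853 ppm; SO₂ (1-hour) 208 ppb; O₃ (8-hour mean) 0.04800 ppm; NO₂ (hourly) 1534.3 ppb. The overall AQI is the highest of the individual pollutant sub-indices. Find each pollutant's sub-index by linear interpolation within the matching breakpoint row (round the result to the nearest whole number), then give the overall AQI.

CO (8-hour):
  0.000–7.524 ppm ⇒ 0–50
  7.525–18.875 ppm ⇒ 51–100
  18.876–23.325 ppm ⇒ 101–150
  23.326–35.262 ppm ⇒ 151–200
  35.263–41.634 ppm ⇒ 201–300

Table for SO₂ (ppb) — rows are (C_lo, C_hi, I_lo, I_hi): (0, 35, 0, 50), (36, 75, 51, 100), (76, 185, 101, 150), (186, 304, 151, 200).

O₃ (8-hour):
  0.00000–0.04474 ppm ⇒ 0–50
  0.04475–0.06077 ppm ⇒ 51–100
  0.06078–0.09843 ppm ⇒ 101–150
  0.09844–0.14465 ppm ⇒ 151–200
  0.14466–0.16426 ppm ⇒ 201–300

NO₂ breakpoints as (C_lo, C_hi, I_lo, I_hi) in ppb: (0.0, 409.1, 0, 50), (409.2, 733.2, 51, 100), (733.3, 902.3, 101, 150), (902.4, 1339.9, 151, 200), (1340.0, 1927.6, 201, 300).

CO 39.853: bracket 35.263–41.634 → index 201–300; slope 99/6.371, offset 4.590.
AQI = 201 + 99/6.371·4.590 ≈ 272.32 ⇒ 272.
SO₂: 208 lies in 186–304, so I_lo=151, I_hi=200, C_lo=186, C_hi=304.
(200−151)/(304−186) × (208−186) + 151 = 49/118 × 22 + 151 ≈ 160.14 → 160.
O₃: 0.04800 ∈ [0.04475, 0.06077] ↔ index [51, 100].
51 + (0.04800−0.04475)·(100−51)/(0.06077−0.04475) = 51 + 0.00325·49/0.01602 ≈ 60.94, so AQI = 61.
NO₂: row 1340.0–1927.6 (AQI 201–300). (300−201)·(1534.3−1340.0)/(1927.6−1340.0) + 201 = 99·194.3/587.6 + 201 ≈ 233.74 → 234.
Sub-indices: CO→272, SO₂→160, O₃→61, NO₂→234. Overall AQI = max = 272; dominant pollutant is CO.

272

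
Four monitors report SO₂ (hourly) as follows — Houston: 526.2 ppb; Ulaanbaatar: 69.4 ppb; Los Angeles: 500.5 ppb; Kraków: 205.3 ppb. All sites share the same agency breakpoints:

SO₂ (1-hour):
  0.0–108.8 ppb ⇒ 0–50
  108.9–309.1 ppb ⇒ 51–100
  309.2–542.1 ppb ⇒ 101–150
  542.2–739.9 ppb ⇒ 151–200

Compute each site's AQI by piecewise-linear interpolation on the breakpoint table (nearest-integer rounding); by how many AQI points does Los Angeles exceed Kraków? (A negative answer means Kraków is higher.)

Houston: 526.2 lies in 309.2–542.1, so I_lo=101, I_hi=150, C_lo=309.2, C_hi=542.1.
(150−101)/(542.1−309.2) × (526.2−309.2) + 101 = 49/232.9 × 217.0 + 101 ≈ 146.65 → 147.
Ulaanbaatar 69.4: bracket 0.0–108.8 → index 0–50; slope 50/108.8, offset 69.4.
AQI = 0 + 50/108.8·69.4 ≈ 31.89 ⇒ 32.
Los Angeles: row 309.2–542.1 (AQI 101–150). (150−101)·(500.5−309.2)/(542.1−309.2) + 101 = 49·191.3/232.9 + 101 ≈ 141.25 → 141.
Kraków: 205.3 lies in 108.9–309.1, so I_lo=51, I_hi=100, C_lo=108.9, C_hi=309.1.
(100−51)/(309.1−108.9) × (205.3−108.9) + 51 = 49/200.2 × 96.4 + 51 ≈ 74.59 → 75.
AQIs: Houston=147, Ulaanbaatar=32, Los Angeles=141, Kraków=75. Los Angeles (141) − Kraków (75) = 66.

66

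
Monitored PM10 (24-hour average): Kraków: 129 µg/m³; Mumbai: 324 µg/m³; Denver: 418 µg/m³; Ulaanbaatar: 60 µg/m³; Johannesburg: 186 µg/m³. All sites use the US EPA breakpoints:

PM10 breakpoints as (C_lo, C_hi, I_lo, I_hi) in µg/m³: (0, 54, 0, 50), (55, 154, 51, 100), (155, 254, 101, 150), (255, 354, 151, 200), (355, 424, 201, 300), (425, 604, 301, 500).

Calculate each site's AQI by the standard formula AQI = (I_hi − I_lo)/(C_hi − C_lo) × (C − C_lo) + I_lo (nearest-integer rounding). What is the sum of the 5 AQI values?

Kraków: row 55–154 (AQI 51–100). (100−51)·(129−55)/(154−55) + 51 = 49·74/99 + 51 ≈ 87.63 → 88.
Mumbai: row 255–354 (AQI 151–200). (200−151)·(324−255)/(354−255) + 151 = 49·69/99 + 151 ≈ 185.15 → 185.
Denver: 418 ∈ [355, 424] ↔ index [201, 300].
201 + (418−355)·(300−201)/(424−355) = 201 + 63·99/69 ≈ 291.39, so AQI = 291.
Ulaanbaatar: 60 lies in 55–154, so I_lo=51, I_hi=100, C_lo=55, C_hi=154.
(100−51)/(154−55) × (60−55) + 51 = 49/99 × 5 + 51 ≈ 53.47 → 53.
Johannesburg: 186 ∈ [155, 254] ↔ index [101, 150].
101 + (186−155)·(150−101)/(254−155) = 101 + 31·49/99 ≈ 116.34, so AQI = 116.
AQIs: Kraków=88, Mumbai=185, Denver=291, Ulaanbaatar=53, Johannesburg=116. Sum = 88 + 185 + 291 + 53 + 116 = 733.

733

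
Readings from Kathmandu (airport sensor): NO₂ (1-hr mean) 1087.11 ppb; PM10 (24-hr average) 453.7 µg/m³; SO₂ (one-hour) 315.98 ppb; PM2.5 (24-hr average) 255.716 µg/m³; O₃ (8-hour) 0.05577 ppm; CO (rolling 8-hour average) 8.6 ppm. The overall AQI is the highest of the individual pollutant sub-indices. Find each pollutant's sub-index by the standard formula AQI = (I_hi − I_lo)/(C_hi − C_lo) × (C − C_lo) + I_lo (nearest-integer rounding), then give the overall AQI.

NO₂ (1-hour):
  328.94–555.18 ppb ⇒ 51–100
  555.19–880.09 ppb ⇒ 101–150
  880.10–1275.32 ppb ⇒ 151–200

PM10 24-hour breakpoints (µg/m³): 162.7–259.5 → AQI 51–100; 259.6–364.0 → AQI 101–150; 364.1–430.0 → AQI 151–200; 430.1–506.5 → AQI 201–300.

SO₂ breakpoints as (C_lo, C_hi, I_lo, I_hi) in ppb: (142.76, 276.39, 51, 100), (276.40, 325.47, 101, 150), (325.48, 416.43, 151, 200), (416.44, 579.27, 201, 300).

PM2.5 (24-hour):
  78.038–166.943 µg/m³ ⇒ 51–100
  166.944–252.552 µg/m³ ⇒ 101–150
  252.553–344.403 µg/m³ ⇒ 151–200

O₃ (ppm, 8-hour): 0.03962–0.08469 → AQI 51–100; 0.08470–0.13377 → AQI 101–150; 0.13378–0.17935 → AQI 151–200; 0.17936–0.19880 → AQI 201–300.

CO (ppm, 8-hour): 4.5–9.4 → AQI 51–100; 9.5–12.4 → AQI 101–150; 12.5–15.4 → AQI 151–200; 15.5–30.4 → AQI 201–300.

232

NO₂: 1087.11 ∈ [880.10, 1275.32] ↔ index [151, 200].
151 + (1087.11−880.10)·(200−151)/(1275.32−880.10) = 151 + 207.01·49/395.22 ≈ 176.67, so AQI = 177.
PM10 453.7: bracket 430.1–506.5 → index 201–300; slope 99/76.4, offset 23.6.
AQI = 201 + 99/76.4·23.6 ≈ 231.58 ⇒ 232.
SO₂: row 276.40–325.47 (AQI 101–150). (150−101)·(315.98−276.40)/(325.47−276.40) + 101 = 49·39.58/49.07 + 101 ≈ 140.52 → 141.
PM2.5: 255.716 lies in 252.553–344.403, so I_lo=151, I_hi=200, C_lo=252.553, C_hi=344.403.
(200−151)/(344.403−252.553) × (255.716−252.553) + 151 = 49/91.850 × 3.163 + 151 ≈ 152.69 → 153.
O₃: 0.05577 ∈ [0.03962, 0.08469] ↔ index [51, 100].
51 + (0.05577−0.03962)·(100−51)/(0.08469−0.03962) = 51 + 0.01615·49/0.04507 ≈ 68.56, so AQI = 69.
CO: 8.6 ∈ [4.5, 9.4] ↔ index [51, 100].
51 + (8.6−4.5)·(100−51)/(9.4−4.5) = 51 + 4.1·49/4.9 ≈ 92.00, so AQI = 92.
Sub-indices: NO₂→177, PM10→232, SO₂→141, PM2.5→153, O₃→69, CO→92. Overall AQI = max = 232; dominant pollutant is PM10.
AQI 232: Very Unhealthy.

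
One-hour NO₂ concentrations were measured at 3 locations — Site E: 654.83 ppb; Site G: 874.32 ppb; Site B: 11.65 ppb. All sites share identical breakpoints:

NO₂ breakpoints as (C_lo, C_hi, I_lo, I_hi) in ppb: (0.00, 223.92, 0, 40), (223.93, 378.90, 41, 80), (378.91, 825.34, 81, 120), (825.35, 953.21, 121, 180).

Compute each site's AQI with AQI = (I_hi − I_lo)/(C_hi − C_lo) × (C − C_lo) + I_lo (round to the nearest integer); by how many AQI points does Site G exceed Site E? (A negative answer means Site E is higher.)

39

Site E 654.83: bracket 378.91–825.34 → index 81–120; slope 39/446.43, offset 275.92.
AQI = 81 + 39/446.43·275.92 ≈ 105.10 ⇒ 105.
Site G: 874.32 lies in 825.35–953.21, so I_lo=121, I_hi=180, C_lo=825.35, C_hi=953.21.
(180−121)/(953.21−825.35) × (874.32−825.35) + 121 = 59/127.86 × 48.97 + 121 ≈ 143.60 → 144.
Site B: 11.65 lies in 0.00–223.92, so I_lo=0, I_hi=40, C_lo=0.00, C_hi=223.92.
(40−0)/(223.92−0.00) × (11.65−0.00) + 0 = 40/223.92 × 11.65 + 0 ≈ 2.08 → 2.
AQIs: Site E=105, Site G=144, Site B=2. Site G (144) − Site E (105) = 39.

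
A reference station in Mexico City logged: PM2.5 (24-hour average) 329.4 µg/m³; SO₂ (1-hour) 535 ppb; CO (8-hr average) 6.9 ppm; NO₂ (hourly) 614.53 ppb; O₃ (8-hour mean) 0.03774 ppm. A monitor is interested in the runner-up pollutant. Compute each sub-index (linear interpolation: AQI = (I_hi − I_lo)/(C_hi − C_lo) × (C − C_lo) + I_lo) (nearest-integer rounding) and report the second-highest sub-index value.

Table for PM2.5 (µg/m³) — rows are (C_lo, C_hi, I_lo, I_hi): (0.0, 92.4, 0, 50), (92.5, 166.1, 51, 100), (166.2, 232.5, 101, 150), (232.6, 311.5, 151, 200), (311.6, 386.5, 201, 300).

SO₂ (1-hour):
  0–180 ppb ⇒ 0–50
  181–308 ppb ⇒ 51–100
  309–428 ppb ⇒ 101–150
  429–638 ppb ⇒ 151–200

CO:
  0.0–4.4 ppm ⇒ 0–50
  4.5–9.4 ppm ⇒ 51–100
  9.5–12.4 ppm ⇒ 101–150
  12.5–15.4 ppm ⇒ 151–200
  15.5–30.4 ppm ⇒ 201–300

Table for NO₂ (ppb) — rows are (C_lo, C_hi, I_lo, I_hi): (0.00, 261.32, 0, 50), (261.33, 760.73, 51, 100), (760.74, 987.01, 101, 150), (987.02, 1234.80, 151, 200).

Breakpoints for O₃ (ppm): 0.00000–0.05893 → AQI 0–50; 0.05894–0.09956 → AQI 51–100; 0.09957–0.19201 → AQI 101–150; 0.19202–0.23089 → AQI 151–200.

176

PM2.5 329.4: bracket 311.6–386.5 → index 201–300; slope 99/74.9, offset 17.8.
AQI = 201 + 99/74.9·17.8 ≈ 224.53 ⇒ 225.
SO₂: 535 lies in 429–638, so I_lo=151, I_hi=200, C_lo=429, C_hi=638.
(200−151)/(638−429) × (535−429) + 151 = 49/209 × 106 + 151 ≈ 175.85 → 176.
CO: row 4.5–9.4 (AQI 51–100). (100−51)·(6.9−4.5)/(9.4−4.5) + 51 = 49·2.4/4.9 + 51 ≈ 75.00 → 75.
NO₂ 614.53: bracket 261.33–760.73 → index 51–100; slope 49/499.40, offset 353.20.
AQI = 51 + 49/499.40·353.20 ≈ 85.66 ⇒ 86.
O₃: 0.03774 lies in 0.00000–0.05893, so I_lo=0, I_hi=50, C_lo=0.00000, C_hi=0.05893.
(50−0)/(0.05893−0.00000) × (0.03774−0.00000) + 0 = 50/0.05893 × 0.03774 + 0 ≈ 32.02 → 32.
Sub-indices: PM2.5→225, SO₂→176, CO→75, NO₂→86, O₃→32. Ranked high→low: 225, 176, 86, 75, 32. Second-highest sub-index = 176.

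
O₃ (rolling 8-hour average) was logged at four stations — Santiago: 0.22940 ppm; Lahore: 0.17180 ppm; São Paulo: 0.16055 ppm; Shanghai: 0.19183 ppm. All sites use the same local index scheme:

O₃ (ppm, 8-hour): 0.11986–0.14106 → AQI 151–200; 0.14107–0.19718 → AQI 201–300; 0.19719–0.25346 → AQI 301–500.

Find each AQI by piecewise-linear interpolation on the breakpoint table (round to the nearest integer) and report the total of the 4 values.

Santiago: 0.22940 lies in 0.19719–0.25346, so I_lo=301, I_hi=500, C_lo=0.19719, C_hi=0.25346.
(500−301)/(0.25346−0.19719) × (0.22940−0.19719) + 301 = 199/0.05627 × 0.03221 + 301 ≈ 414.91 → 415.
Lahore: row 0.14107–0.19718 (AQI 201–300). (300−201)·(0.17180−0.14107)/(0.19718−0.14107) + 201 = 99·0.03073/0.05611 + 201 ≈ 255.22 → 255.
São Paulo: row 0.14107–0.19718 (AQI 201–300). (300−201)·(0.16055−0.14107)/(0.19718−0.14107) + 201 = 99·0.01948/0.05611 + 201 ≈ 235.37 → 235.
Shanghai: row 0.14107–0.19718 (AQI 201–300). (300−201)·(0.19183−0.14107)/(0.19718−0.14107) + 201 = 99·0.05076/0.05611 + 201 ≈ 290.56 → 291.
AQIs: Santiago=415, Lahore=255, São Paulo=235, Shanghai=291. Sum = 415 + 255 + 235 + 291 = 1196.

1196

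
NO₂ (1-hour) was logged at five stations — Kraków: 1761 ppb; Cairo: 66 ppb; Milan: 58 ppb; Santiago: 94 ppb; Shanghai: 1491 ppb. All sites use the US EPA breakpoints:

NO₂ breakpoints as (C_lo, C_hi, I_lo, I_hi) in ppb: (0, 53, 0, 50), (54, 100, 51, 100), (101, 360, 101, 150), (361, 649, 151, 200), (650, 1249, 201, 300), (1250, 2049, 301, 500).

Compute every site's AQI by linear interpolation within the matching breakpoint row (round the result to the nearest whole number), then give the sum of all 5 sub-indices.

Kraków 1761: bracket 1250–2049 → index 301–500; slope 199/799, offset 511.
AQI = 301 + 199/799·511 ≈ 428.27 ⇒ 428.
Cairo 66: bracket 54–100 → index 51–100; slope 49/46, offset 12.
AQI = 51 + 49/46·12 ≈ 63.78 ⇒ 64.
Milan: row 54–100 (AQI 51–100). (100−51)·(58−54)/(100−54) + 51 = 49·4/46 + 51 ≈ 55.26 → 55.
Santiago 94: bracket 54–100 → index 51–100; slope 49/46, offset 40.
AQI = 51 + 49/46·40 ≈ 93.61 ⇒ 94.
Shanghai: 1491 ∈ [1250, 2049] ↔ index [301, 500].
301 + (1491−1250)·(500−301)/(2049−1250) = 301 + 241·199/799 ≈ 361.02, so AQI = 361.
AQIs: Kraków=428, Cairo=64, Milan=55, Santiago=94, Shanghai=361. Sum = 428 + 64 + 55 + 94 + 361 = 1002.

1002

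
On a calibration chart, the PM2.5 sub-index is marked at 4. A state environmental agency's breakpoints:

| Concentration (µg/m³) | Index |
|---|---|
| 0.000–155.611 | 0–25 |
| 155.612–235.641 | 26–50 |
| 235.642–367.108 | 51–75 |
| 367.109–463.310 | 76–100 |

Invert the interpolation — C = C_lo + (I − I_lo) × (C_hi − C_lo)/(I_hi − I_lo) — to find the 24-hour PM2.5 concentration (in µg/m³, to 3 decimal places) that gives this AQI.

AQI 4 lies in the 0–25 band, which corresponds to 0.000–155.611 µg/m³.
C = 0.000 + (4−0)×(155.611−0.000)/(25−0) = 0.000 + 4×155.611/25 ≈ 24.89776 µg/m³ → 24.898 µg/m³ to 3 dp.

24.898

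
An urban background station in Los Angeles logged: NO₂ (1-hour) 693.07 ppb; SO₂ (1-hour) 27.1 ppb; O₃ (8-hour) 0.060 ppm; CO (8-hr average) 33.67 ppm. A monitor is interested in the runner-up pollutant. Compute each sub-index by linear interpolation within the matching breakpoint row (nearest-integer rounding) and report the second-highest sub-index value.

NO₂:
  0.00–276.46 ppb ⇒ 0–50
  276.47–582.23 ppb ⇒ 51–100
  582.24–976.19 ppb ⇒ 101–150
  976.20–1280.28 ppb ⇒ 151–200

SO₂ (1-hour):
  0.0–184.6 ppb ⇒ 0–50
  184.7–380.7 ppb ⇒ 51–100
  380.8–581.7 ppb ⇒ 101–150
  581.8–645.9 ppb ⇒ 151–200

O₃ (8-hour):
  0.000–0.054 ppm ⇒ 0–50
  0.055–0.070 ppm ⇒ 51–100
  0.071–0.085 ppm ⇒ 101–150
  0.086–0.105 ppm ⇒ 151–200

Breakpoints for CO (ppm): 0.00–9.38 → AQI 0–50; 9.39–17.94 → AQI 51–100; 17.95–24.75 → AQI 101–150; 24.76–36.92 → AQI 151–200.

115

NO₂: 693.07 ∈ [582.24, 976.19] ↔ index [101, 150].
101 + (693.07−582.24)·(150−101)/(976.19−582.24) = 101 + 110.83·49/393.95 ≈ 114.79, so AQI = 115.
SO₂: 27.1 lies in 0.0–184.6, so I_lo=0, I_hi=50, C_lo=0.0, C_hi=184.6.
(50−0)/(184.6−0.0) × (27.1−0.0) + 0 = 50/184.6 × 27.1 + 0 ≈ 7.34 → 7.
O₃: 0.060 ∈ [0.055, 0.070] ↔ index [51, 100].
51 + (0.060−0.055)·(100−51)/(0.070−0.055) = 51 + 0.005·49/0.015 ≈ 67.33, so AQI = 67.
CO: 33.67 lies in 24.76–36.92, so I_lo=151, I_hi=200, C_lo=24.76, C_hi=36.92.
(200−151)/(36.92−24.76) × (33.67−24.76) + 151 = 49/12.16 × 8.91 + 151 ≈ 186.90 → 187.
Sub-indices: NO₂→115, SO₂→7, O₃→67, CO→187. Ranked high→low: 187, 115, 67, 7. Second-highest sub-index = 115.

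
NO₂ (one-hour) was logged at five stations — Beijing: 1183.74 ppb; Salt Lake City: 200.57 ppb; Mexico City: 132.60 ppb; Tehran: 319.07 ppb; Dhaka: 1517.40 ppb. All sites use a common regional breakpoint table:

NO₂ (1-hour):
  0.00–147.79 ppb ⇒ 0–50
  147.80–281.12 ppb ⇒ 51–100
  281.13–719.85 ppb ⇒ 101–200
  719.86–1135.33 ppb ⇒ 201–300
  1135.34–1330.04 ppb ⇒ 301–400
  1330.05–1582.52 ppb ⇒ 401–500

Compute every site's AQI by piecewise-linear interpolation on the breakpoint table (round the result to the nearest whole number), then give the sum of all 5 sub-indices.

Beijing: 1183.74 lies in 1135.34–1330.04, so I_lo=301, I_hi=400, C_lo=1135.34, C_hi=1330.04.
(400−301)/(1330.04−1135.34) × (1183.74−1135.34) + 301 = 99/194.70 × 48.40 + 301 ≈ 325.61 → 326.
Salt Lake City 200.57: bracket 147.80–281.12 → index 51–100; slope 49/133.32, offset 52.77.
AQI = 51 + 49/133.32·52.77 ≈ 70.39 ⇒ 70.
Mexico City: row 0.00–147.79 (AQI 0–50). (50−0)·(132.60−0.00)/(147.79−0.00) + 0 = 50·132.60/147.79 + 0 ≈ 44.86 → 45.
Tehran: 319.07 lies in 281.13–719.85, so I_lo=101, I_hi=200, C_lo=281.13, C_hi=719.85.
(200−101)/(719.85−281.13) × (319.07−281.13) + 101 = 99/438.72 × 37.94 + 101 ≈ 109.56 → 110.
Dhaka 1517.40: bracket 1330.05–1582.52 → index 401–500; slope 99/252.47, offset 187.35.
AQI = 401 + 99/252.47·187.35 ≈ 474.46 ⇒ 474.
AQIs: Beijing=326, Salt Lake City=70, Mexico City=45, Tehran=110, Dhaka=474. Sum = 326 + 70 + 45 + 110 + 474 = 1025.

1025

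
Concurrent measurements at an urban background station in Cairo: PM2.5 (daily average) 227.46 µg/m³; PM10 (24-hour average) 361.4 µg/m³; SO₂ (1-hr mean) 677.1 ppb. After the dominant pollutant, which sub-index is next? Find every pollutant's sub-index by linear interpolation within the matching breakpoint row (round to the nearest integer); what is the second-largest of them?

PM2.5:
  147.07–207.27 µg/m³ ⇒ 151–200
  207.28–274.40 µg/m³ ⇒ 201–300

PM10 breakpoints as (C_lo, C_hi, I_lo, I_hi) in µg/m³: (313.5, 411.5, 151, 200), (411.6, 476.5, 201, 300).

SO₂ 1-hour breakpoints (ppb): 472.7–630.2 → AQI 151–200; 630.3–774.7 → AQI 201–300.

231

PM2.5 227.46: bracket 207.28–274.40 → index 201–300; slope 99/67.12, offset 20.18.
AQI = 201 + 99/67.12·20.18 ≈ 230.76 ⇒ 231.
PM10: 361.4 lies in 313.5–411.5, so I_lo=151, I_hi=200, C_lo=313.5, C_hi=411.5.
(200−151)/(411.5−313.5) × (361.4−313.5) + 151 = 49/98.0 × 47.9 + 151 ≈ 174.95 → 175.
SO₂: row 630.3–774.7 (AQI 201–300). (300−201)·(677.1−630.3)/(774.7−630.3) + 201 = 99·46.8/144.4 + 201 ≈ 233.09 → 233.
Sub-indices: PM2.5→231, PM10→175, SO₂→233. Ranked high→low: 233, 231, 175. Second-highest sub-index = 231.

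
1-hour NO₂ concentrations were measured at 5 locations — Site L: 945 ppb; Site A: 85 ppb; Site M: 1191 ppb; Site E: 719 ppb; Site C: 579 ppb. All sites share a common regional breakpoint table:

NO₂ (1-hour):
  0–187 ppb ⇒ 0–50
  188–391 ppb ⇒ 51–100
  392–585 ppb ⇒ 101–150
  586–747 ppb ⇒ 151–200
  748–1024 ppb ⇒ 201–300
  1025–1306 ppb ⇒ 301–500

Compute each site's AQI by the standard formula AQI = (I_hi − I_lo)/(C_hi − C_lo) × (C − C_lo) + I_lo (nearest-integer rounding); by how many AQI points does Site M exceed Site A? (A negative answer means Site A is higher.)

Site L: row 748–1024 (AQI 201–300). (300−201)·(945−748)/(1024−748) + 201 = 99·197/276 + 201 ≈ 271.66 → 272.
Site A: 85 lies in 0–187, so I_lo=0, I_hi=50, C_lo=0, C_hi=187.
(50−0)/(187−0) × (85−0) + 0 = 50/187 × 85 + 0 ≈ 22.73 → 23.
Site M: row 1025–1306 (AQI 301–500). (500−301)·(1191−1025)/(1306−1025) + 301 = 199·166/281 + 301 ≈ 418.56 → 419.
Site E: row 586–747 (AQI 151–200). (200−151)·(719−586)/(747−586) + 151 = 49·133/161 + 151 ≈ 191.48 → 191.
Site C 579: bracket 392–585 → index 101–150; slope 49/193, offset 187.
AQI = 101 + 49/193·187 ≈ 148.48 ⇒ 148.
AQIs: Site L=272, Site A=23, Site M=419, Site E=191, Site C=148. Site M (419) − Site A (23) = 396.

396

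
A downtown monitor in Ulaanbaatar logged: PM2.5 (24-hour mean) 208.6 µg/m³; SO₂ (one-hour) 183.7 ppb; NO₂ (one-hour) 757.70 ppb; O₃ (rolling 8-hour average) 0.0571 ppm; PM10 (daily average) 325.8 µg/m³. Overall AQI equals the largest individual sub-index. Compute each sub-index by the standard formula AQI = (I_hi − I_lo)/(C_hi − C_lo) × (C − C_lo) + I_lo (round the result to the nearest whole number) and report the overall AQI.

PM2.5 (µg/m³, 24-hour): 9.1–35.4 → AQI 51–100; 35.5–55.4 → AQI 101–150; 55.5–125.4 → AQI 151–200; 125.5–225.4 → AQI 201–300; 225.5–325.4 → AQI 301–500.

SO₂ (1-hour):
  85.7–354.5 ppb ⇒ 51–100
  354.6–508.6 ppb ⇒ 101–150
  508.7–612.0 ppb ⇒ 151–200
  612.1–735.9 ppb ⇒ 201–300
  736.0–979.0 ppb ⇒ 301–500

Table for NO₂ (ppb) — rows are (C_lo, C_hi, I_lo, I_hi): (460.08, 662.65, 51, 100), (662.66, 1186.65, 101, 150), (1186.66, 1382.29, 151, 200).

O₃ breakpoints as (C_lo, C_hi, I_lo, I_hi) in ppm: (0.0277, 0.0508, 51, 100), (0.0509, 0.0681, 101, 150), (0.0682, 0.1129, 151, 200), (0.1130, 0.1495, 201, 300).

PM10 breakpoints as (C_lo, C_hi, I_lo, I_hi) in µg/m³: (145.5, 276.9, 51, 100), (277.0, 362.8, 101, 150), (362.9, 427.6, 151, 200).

PM2.5: 208.6 ∈ [125.5, 225.4] ↔ index [201, 300].
201 + (208.6−125.5)·(300−201)/(225.4−125.5) = 201 + 83.1·99/99.9 ≈ 283.35, so AQI = 283.
SO₂: row 85.7–354.5 (AQI 51–100). (100−51)·(183.7−85.7)/(354.5−85.7) + 51 = 49·98.0/268.8 + 51 ≈ 68.86 → 69.
NO₂ 757.70: bracket 662.66–1186.65 → index 101–150; slope 49/523.99, offset 95.04.
AQI = 101 + 49/523.99·95.04 ≈ 109.89 ⇒ 110.
O₃ 0.0571: bracket 0.0509–0.0681 → index 101–150; slope 49/0.0172, offset 0.0062.
AQI = 101 + 49/0.0172·0.0062 ≈ 118.66 ⇒ 119.
PM10: 325.8 lies in 277.0–362.8, so I_lo=101, I_hi=150, C_lo=277.0, C_hi=362.8.
(150−101)/(362.8−277.0) × (325.8−277.0) + 101 = 49/85.8 × 48.8 + 101 ≈ 128.87 → 129.
Sub-indices: PM2.5→283, SO₂→69, NO₂→110, O₃→119, PM10→129. Overall AQI = max = 283; dominant pollutant is PM2.5.

283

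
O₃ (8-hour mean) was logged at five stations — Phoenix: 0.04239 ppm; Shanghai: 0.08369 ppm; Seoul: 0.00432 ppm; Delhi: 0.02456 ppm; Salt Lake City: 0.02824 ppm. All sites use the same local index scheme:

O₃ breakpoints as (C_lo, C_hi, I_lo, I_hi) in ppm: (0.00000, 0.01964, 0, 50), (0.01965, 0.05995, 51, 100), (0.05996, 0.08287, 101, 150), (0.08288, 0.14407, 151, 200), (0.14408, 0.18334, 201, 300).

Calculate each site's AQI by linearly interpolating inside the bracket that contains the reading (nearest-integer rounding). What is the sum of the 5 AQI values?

Phoenix: 0.04239 ∈ [0.01965, 0.05995] ↔ index [51, 100].
51 + (0.04239−0.01965)·(100−51)/(0.05995−0.01965) = 51 + 0.02274·49/0.04030 ≈ 78.65, so AQI = 79.
Shanghai 0.08369: bracket 0.08288–0.14407 → index 151–200; slope 49/0.06119, offset 0.00081.
AQI = 151 + 49/0.06119·0.00081 ≈ 151.65 ⇒ 152.
Seoul: row 0.00000–0.01964 (AQI 0–50). (50−0)·(0.00432−0.00000)/(0.01964−0.00000) + 0 = 50·0.00432/0.01964 + 0 ≈ 11.00 → 11.
Delhi: row 0.01965–0.05995 (AQI 51–100). (100−51)·(0.02456−0.01965)/(0.05995−0.01965) + 51 = 49·0.00491/0.04030 + 51 ≈ 56.97 → 57.
Salt Lake City: 0.02824 ∈ [0.01965, 0.05995] ↔ index [51, 100].
51 + (0.02824−0.01965)·(100−51)/(0.05995−0.01965) = 51 + 0.00859·49/0.04030 ≈ 61.44, so AQI = 61.
AQIs: Phoenix=79, Shanghai=152, Seoul=11, Delhi=57, Salt Lake City=61. Sum = 79 + 152 + 11 + 57 + 61 = 360.

360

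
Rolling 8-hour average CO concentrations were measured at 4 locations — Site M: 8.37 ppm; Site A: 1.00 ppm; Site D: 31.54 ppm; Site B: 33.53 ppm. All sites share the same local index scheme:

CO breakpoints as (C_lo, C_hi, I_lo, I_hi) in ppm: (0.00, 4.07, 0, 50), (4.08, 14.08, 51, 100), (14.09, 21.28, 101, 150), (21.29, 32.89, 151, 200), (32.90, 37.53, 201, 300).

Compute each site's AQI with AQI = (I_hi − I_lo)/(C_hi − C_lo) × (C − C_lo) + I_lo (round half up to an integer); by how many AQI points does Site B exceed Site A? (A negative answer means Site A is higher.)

Site M: 8.37 ∈ [4.08, 14.08] ↔ index [51, 100].
51 + (8.37−4.08)·(100−51)/(14.08−4.08) = 51 + 4.29·49/10.00 ≈ 72.02, so AQI = 72.
Site A: row 0.00–4.07 (AQI 0–50). (50−0)·(1.00−0.00)/(4.07−0.00) + 0 = 50·1.00/4.07 + 0 ≈ 12.29 → 12.
Site D 31.54: bracket 21.29–32.89 → index 151–200; slope 49/11.60, offset 10.25.
AQI = 151 + 49/11.60·10.25 ≈ 194.30 ⇒ 194.
Site B: 33.53 ∈ [32.90, 37.53] ↔ index [201, 300].
201 + (33.53−32.90)·(300−201)/(37.53−32.90) = 201 + 0.63·99/4.63 ≈ 214.47, so AQI = 214.
AQIs: Site M=72, Site A=12, Site D=194, Site B=214. Site B (214) − Site A (12) = 202.

202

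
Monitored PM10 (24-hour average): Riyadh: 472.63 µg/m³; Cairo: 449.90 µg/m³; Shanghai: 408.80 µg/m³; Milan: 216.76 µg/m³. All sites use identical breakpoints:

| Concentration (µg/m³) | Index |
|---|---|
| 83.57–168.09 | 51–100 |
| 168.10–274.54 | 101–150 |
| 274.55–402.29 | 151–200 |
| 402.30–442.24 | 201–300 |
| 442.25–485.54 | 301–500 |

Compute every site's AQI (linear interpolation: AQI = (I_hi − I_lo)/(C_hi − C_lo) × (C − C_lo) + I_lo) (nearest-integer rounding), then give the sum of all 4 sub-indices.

Riyadh 472.63: bracket 442.25–485.54 → index 301–500; slope 199/43.29, offset 30.38.
AQI = 301 + 199/43.29·30.38 ≈ 440.65 ⇒ 441.
Cairo: row 442.25–485.54 (AQI 301–500). (500−301)·(449.90−442.25)/(485.54−442.25) + 301 = 199·7.65/43.29 + 301 ≈ 336.17 → 336.
Shanghai: row 402.30–442.24 (AQI 201–300). (300−201)·(408.80−402.30)/(442.24−402.30) + 201 = 99·6.50/39.94 + 201 ≈ 217.11 → 217.
Milan: 216.76 ∈ [168.10, 274.54] ↔ index [101, 150].
101 + (216.76−168.10)·(150−101)/(274.54−168.10) = 101 + 48.66·49/106.44 ≈ 123.40, so AQI = 123.
AQIs: Riyadh=441, Cairo=336, Shanghai=217, Milan=123. Sum = 441 + 336 + 217 + 123 = 1117.

1117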